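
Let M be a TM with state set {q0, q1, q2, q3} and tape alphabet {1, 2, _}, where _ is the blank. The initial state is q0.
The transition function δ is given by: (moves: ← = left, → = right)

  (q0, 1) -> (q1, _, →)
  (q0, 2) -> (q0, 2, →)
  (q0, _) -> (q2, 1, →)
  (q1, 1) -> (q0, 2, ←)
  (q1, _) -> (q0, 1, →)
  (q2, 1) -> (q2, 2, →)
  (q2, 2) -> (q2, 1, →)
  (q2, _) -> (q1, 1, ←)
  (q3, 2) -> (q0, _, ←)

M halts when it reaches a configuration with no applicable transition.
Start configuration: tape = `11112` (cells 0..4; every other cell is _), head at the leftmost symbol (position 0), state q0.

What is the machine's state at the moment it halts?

q1

state=q0 head=0 tape=[1]1112____   (q0,1)→(q1,_,→)
state=q1 head=1 tape=_[1]112____   (q1,1)→(q0,2,←)
state=q0 head=0 tape=[_]2112____   (q0,_)→(q2,1,→)
state=q2 head=1 tape=1[2]112____   (q2,2)→(q2,1,→)
state=q2 head=2 tape=11[1]12____   (q2,1)→(q2,2,→)
state=q2 head=3 tape=112[1]2____   (q2,1)→(q2,2,→)
state=q2 head=4 tape=1122[2]____   (q2,2)→(q2,1,→)
state=q2 head=5 tape=11221[_]___   (q2,_)→(q1,1,←)
state=q1 head=4 tape=1122[1]1___   (q1,1)→(q0,2,←)
state=q0 head=3 tape=112[2]21___   (q0,2)→(q0,2,→)
state=q0 head=4 tape=1122[2]1___   (q0,2)→(q0,2,→)
state=q0 head=5 tape=11222[1]___   (q0,1)→(q1,_,→)
state=q1 head=6 tape=11222_[_]__   (q1,_)→(q0,1,→)
state=q0 head=7 tape=11222_1[_]_   (q0,_)→(q2,1,→)
state=q2 head=8 tape=11222_11[_]   (q2,_)→(q1,1,←)
state=q1 head=7 tape=11222_1[1]1   (q1,1)→(q0,2,←)
state=q0 head=6 tape=11222_[1]21   (q0,1)→(q1,_,→)
state=q1 head=7 tape=11222__[2]1
No transition is defined for (q1, 2); M halts in state q1.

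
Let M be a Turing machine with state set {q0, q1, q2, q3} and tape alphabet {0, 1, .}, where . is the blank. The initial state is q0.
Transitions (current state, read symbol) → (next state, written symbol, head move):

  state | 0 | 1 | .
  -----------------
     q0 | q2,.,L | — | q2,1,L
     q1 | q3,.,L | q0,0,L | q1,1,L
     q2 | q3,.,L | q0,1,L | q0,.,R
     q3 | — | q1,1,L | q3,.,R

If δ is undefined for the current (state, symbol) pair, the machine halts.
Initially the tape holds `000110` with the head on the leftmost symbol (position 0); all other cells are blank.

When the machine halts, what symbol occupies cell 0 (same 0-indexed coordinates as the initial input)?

q0 | .[0]00110   read 0 → write ., move L, go to q2
q2 | [.].00110   read . → write ., move R, go to q0
q0 | .[.]00110   read . → write 1, move L, go to q2
q2 | [.]100110   read . → write ., move R, go to q0
q0 | .[1]00110
Cell 0 holds 1 when M halts.

1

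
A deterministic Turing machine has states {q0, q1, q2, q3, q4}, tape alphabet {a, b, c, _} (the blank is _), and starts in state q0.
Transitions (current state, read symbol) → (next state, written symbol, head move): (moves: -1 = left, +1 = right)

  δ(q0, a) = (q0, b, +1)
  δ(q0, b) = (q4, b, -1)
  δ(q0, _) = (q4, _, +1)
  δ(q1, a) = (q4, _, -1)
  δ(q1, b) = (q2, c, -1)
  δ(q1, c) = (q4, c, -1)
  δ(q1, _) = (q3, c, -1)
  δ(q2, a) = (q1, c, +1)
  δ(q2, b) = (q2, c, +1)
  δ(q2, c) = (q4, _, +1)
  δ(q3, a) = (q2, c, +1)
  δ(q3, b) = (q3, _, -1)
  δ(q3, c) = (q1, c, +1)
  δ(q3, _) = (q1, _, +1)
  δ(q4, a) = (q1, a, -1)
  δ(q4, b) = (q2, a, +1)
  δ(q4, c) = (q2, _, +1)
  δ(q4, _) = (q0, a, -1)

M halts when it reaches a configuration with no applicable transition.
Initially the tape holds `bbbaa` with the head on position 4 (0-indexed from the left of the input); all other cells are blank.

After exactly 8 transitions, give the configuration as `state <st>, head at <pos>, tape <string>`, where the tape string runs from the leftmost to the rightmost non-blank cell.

state=q0 head=4 tape=bbba[a]__   (q0,a)→(q0,b,+1)
state=q0 head=5 tape=bbbab[_]_   (q0,_)→(q4,_,+1)
state=q4 head=6 tape=bbbab_[_]   (q4,_)→(q0,a,-1)
state=q0 head=5 tape=bbbab[_]a   (q0,_)→(q4,_,+1)
state=q4 head=6 tape=bbbab_[a]   (q4,a)→(q1,a,-1)
state=q1 head=5 tape=bbbab[_]a   (q1,_)→(q3,c,-1)
state=q3 head=4 tape=bbba[b]ca   (q3,b)→(q3,_,-1)
state=q3 head=3 tape=bbb[a]_ca   (q3,a)→(q2,c,+1)
state=q2 head=4 tape=bbbc[_]ca
After 8 steps: state q2, head at 4, tape bbbc_ca.

state q2, head at 4, tape bbbc_ca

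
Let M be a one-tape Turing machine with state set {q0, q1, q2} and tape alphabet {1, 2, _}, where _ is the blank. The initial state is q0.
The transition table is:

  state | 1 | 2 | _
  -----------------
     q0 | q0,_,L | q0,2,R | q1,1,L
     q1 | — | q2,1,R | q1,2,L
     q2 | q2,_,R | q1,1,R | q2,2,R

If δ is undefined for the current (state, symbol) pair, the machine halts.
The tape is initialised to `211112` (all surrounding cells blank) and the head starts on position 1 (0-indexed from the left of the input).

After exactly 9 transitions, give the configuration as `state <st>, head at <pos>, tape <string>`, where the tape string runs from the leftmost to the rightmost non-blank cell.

state q1, head at 6, tape 1____1

q0 | 2[1]1112_   read 1 → write _, move L, go to q0
q0 | [2]_1112_   read 2 → write 2, move R, go to q0
q0 | 2[_]1112_   read _ → write 1, move L, go to q1
q1 | [2]11112_   read 2 → write 1, move R, go to q2
q2 | 1[1]1112_   read 1 → write _, move R, go to q2
q2 | 1_[1]112_   read 1 → write _, move R, go to q2
q2 | 1__[1]12_   read 1 → write _, move R, go to q2
q2 | 1___[1]2_   read 1 → write _, move R, go to q2
q2 | 1____[2]_   read 2 → write 1, move R, go to q1
q1 | 1____1[_]
After 9 steps: state q1, head at 6, tape 1____1.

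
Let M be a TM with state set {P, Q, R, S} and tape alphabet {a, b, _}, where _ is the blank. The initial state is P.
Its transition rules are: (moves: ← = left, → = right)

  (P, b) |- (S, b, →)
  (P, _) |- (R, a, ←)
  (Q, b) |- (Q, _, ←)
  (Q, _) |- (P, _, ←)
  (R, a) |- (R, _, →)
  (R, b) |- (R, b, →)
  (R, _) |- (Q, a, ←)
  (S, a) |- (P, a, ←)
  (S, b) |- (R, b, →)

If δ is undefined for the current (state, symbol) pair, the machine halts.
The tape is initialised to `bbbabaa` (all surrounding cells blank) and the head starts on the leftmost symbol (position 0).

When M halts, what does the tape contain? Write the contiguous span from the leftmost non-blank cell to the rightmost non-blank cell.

P | [b]bbabaa_   read b → write b, move →, go to S
S | b[b]babaa_   read b → write b, move →, go to R
R | bb[b]abaa_   read b → write b, move →, go to R
R | bbb[a]baa_   read a → write _, move →, go to R
R | bbb_[b]aa_   read b → write b, move →, go to R
R | bbb_b[a]a_   read a → write _, move →, go to R
R | bbb_b_[a]_   read a → write _, move →, go to R
R | bbb_b__[_]   read _ → write a, move ←, go to Q
Q | bbb_b_[_]a   read _ → write _, move ←, go to P
P | bbb_b[_]_a   read _ → write a, move ←, go to R
R | bbb_[b]a_a   read b → write b, move →, go to R
R | bbb_b[a]_a   read a → write _, move →, go to R
R | bbb_b_[_]a   read _ → write a, move ←, go to Q
Q | bbb_b[_]aa   read _ → write _, move ←, go to P
P | bbb_[b]_aa   read b → write b, move →, go to S
S | bbb_b[_]aa
The non-blank tape span at halt is bbb_b_aa.

bbb_b_aa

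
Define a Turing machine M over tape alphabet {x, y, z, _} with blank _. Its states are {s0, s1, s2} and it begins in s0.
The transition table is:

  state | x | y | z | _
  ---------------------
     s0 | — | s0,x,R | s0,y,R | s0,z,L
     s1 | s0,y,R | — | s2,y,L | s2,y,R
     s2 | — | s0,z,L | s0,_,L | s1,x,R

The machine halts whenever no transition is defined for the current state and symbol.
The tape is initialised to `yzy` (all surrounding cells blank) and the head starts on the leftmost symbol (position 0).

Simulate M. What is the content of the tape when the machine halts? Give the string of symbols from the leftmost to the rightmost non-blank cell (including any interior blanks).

xyxz

s0 | [y]zy_   read y → write x, move R, go to s0
s0 | x[z]y_   read z → write y, move R, go to s0
s0 | xy[y]_   read y → write x, move R, go to s0
s0 | xyx[_]   read _ → write z, move L, go to s0
s0 | xy[x]z
The non-blank tape span at halt is xyxz.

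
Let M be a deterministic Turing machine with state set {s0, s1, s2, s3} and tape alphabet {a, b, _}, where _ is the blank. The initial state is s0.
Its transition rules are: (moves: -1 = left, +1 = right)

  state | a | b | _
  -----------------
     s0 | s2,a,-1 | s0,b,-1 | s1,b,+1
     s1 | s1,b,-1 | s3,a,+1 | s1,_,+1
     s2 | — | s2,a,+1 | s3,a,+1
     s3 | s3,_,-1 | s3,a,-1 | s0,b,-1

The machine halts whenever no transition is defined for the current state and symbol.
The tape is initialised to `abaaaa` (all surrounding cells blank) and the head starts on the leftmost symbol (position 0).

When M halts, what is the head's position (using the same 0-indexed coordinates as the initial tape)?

-2

s0 | ___[a]baaaa   read a → write a, move -1, go to s2
s2 | __[_]abaaaa   read _ → write a, move +1, go to s3
s3 | __a[a]baaaa   read a → write _, move -1, go to s3
s3 | __[a]_baaaa   read a → write _, move -1, go to s3
s3 | _[_]__baaaa   read _ → write b, move -1, go to s0
s0 | [_]b__baaaa   read _ → write b, move +1, go to s1
s1 | b[b]__baaaa   read b → write a, move +1, go to s3
s3 | ba[_]_baaaa   read _ → write b, move -1, go to s0
s0 | b[a]b_baaaa   read a → write a, move -1, go to s2
s2 | [b]ab_baaaa   read b → write a, move +1, go to s2
s2 | a[a]b_baaaa
At halt the head is at cell -2.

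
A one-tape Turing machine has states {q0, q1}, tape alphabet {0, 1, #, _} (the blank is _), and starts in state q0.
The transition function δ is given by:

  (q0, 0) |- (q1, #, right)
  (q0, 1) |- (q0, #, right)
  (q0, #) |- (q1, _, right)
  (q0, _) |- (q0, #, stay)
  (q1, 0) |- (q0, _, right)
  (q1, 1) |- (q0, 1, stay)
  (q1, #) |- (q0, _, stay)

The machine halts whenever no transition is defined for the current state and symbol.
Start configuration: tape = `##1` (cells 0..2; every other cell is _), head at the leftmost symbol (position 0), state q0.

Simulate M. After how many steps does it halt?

8

q0 | [#]#1__   read # → write _, move right, go to q1
q1 | _[#]1__   read # → write _, move stay, go to q0
q0 | _[_]1__   read _ → write #, move stay, go to q0
q0 | _[#]1__   read # → write _, move right, go to q1
q1 | __[1]__   read 1 → write 1, move stay, go to q0
q0 | __[1]__   read 1 → write #, move right, go to q0
q0 | __#[_]_   read _ → write #, move stay, go to q0
q0 | __#[#]_   read # → write _, move right, go to q1
q1 | __#_[_]
M halts after 8 transitions.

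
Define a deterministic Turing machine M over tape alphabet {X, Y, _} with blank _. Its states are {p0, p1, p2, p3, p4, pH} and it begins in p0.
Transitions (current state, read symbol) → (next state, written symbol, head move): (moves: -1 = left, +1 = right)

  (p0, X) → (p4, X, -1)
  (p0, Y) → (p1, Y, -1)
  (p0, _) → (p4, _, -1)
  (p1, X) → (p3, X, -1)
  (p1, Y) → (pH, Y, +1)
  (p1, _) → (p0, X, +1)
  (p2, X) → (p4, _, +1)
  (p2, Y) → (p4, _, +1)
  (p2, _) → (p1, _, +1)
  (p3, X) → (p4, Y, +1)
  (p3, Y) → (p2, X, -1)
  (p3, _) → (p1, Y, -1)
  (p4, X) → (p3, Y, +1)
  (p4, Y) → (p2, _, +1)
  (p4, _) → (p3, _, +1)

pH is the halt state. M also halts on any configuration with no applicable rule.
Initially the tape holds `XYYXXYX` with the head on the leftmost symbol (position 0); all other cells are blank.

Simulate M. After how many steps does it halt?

p0 | _[X]YYXXYX_____   read X → write X, move -1, go to p4
p4 | [_]XYYXXYX_____   read _ → write _, move +1, go to p3
p3 | _[X]YYXXYX_____   read X → write Y, move +1, go to p4
p4 | _Y[Y]YXXYX_____   read Y → write _, move +1, go to p2
p2 | _Y_[Y]XXYX_____   read Y → write _, move +1, go to p4
p4 | _Y__[X]XYX_____   read X → write Y, move +1, go to p3
p3 | _Y__Y[X]YX_____   read X → write Y, move +1, go to p4
p4 | _Y__YY[Y]X_____   read Y → write _, move +1, go to p2
p2 | _Y__YY_[X]_____   read X → write _, move +1, go to p4
p4 | _Y__YY__[_]____   read _ → write _, move +1, go to p3
p3 | _Y__YY___[_]___   read _ → write Y, move -1, go to p1
p1 | _Y__YY__[_]Y___   read _ → write X, move +1, go to p0
p0 | _Y__YY__X[Y]___   read Y → write Y, move -1, go to p1
p1 | _Y__YY__[X]Y___   read X → write X, move -1, go to p3
p3 | _Y__YY_[_]XY___   read _ → write Y, move -1, go to p1
p1 | _Y__YY[_]YXY___   read _ → write X, move +1, go to p0
p0 | _Y__YYX[Y]XY___   read Y → write Y, move -1, go to p1
p1 | _Y__YY[X]YXY___   read X → write X, move -1, go to p3
p3 | _Y__Y[Y]XYXY___   read Y → write X, move -1, go to p2
p2 | _Y__[Y]XXYXY___   read Y → write _, move +1, go to p4
p4 | _Y___[X]XYXY___   read X → write Y, move +1, go to p3
p3 | _Y___Y[X]YXY___   read X → write Y, move +1, go to p4
p4 | _Y___YY[Y]XY___   read Y → write _, move +1, go to p2
p2 | _Y___YY_[X]Y___   read X → write _, move +1, go to p4
p4 | _Y___YY__[Y]___   read Y → write _, move +1, go to p2
p2 | _Y___YY___[_]__   read _ → write _, move +1, go to p1
p1 | _Y___YY____[_]_   read _ → write X, move +1, go to p0
p0 | _Y___YY____X[_]   read _ → write _, move -1, go to p4
p4 | _Y___YY____[X]_   read X → write Y, move +1, go to p3
p3 | _Y___YY____Y[_]   read _ → write Y, move -1, go to p1
p1 | _Y___YY____[Y]Y   read Y → write Y, move +1, go to pH
pH | _Y___YY____Y[Y]
M halts after 31 transitions.

31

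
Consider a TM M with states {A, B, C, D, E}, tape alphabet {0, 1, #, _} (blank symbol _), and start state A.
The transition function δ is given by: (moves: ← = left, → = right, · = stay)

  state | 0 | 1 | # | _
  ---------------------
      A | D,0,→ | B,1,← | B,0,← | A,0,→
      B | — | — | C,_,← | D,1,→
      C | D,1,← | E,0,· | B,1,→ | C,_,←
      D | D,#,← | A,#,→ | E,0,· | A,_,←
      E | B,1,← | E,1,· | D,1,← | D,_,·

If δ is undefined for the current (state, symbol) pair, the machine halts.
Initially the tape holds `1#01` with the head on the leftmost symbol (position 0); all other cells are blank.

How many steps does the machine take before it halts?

16

A | __[1]#01   read 1 → write 1, move ←, go to B
B | _[_]1#01   read _ → write 1, move →, go to D
D | _1[1]#01   read 1 → write #, move →, go to A
A | _1#[#]01   read # → write 0, move ←, go to B
B | _1[#]001   read # → write _, move ←, go to C
C | _[1]_001   read 1 → write 0, move ·, go to E
E | _[0]_001   read 0 → write 1, move ←, go to B
B | [_]1_001   read _ → write 1, move →, go to D
D | 1[1]_001   read 1 → write #, move →, go to A
A | 1#[_]001   read _ → write 0, move →, go to A
A | 1#0[0]01   read 0 → write 0, move →, go to D
D | 1#00[0]1   read 0 → write #, move ←, go to D
D | 1#0[0]#1   read 0 → write #, move ←, go to D
D | 1#[0]##1   read 0 → write #, move ←, go to D
D | 1[#]###1   read # → write 0, move ·, go to E
E | 1[0]###1   read 0 → write 1, move ←, go to B
B | [1]1###1
M halts after 16 transitions.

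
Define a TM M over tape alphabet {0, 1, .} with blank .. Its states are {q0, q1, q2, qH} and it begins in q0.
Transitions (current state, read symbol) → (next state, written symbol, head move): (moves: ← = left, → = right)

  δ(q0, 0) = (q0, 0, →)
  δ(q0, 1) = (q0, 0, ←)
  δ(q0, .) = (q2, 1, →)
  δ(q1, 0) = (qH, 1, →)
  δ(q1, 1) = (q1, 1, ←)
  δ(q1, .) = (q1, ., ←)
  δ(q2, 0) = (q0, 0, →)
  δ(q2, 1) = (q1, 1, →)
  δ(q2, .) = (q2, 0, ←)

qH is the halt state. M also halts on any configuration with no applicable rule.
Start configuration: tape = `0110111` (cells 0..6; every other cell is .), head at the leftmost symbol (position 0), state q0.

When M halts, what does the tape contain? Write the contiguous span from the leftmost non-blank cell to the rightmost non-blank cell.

000000011

state=q0 head=0 tape=[0]110111...   (q0,0)→(q0,0,→)
state=q0 head=1 tape=0[1]10111...   (q0,1)→(q0,0,←)
state=q0 head=0 tape=[0]010111...   (q0,0)→(q0,0,→)
state=q0 head=1 tape=0[0]10111...   (q0,0)→(q0,0,→)
state=q0 head=2 tape=00[1]0111...   (q0,1)→(q0,0,←)
state=q0 head=1 tape=0[0]00111...   (q0,0)→(q0,0,→)
state=q0 head=2 tape=00[0]0111...   (q0,0)→(q0,0,→)
state=q0 head=3 tape=000[0]111...   (q0,0)→(q0,0,→)
state=q0 head=4 tape=0000[1]11...   (q0,1)→(q0,0,←)
state=q0 head=3 tape=000[0]011...   (q0,0)→(q0,0,→)
state=q0 head=4 tape=0000[0]11...   (q0,0)→(q0,0,→)
state=q0 head=5 tape=00000[1]1...   (q0,1)→(q0,0,←)
state=q0 head=4 tape=0000[0]01...   (q0,0)→(q0,0,→)
state=q0 head=5 tape=00000[0]1...   (q0,0)→(q0,0,→)
state=q0 head=6 tape=000000[1]...   (q0,1)→(q0,0,←)
state=q0 head=5 tape=00000[0]0...   (q0,0)→(q0,0,→)
state=q0 head=6 tape=000000[0]...   (q0,0)→(q0,0,→)
state=q0 head=7 tape=0000000[.]..   (q0,.)→(q2,1,→)
state=q2 head=8 tape=00000001[.].   (q2,.)→(q2,0,←)
state=q2 head=7 tape=0000000[1]0.   (q2,1)→(q1,1,→)
state=q1 head=8 tape=00000001[0].   (q1,0)→(qH,1,→)
state=qH head=9 tape=000000011[.]
The non-blank tape span at halt is 000000011.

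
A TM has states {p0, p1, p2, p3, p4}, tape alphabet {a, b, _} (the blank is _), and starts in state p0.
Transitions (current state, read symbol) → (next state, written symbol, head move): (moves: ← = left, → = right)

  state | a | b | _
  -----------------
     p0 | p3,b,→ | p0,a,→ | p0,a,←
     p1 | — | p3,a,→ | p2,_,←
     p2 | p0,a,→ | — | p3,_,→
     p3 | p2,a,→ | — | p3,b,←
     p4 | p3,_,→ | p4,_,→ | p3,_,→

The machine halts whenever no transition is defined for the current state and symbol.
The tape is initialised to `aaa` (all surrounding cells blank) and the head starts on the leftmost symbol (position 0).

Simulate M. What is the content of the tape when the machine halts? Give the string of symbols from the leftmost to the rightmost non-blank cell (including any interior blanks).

bababb

p0 | [a]aa___   read a → write b, move →, go to p3
p3 | b[a]a___   read a → write a, move →, go to p2
p2 | ba[a]___   read a → write a, move →, go to p0
p0 | baa[_]__   read _ → write a, move ←, go to p0
p0 | ba[a]a__   read a → write b, move →, go to p3
p3 | bab[a]__   read a → write a, move →, go to p2
p2 | baba[_]_   read _ → write _, move →, go to p3
p3 | baba_[_]   read _ → write b, move ←, go to p3
p3 | baba[_]b   read _ → write b, move ←, go to p3
p3 | bab[a]bb   read a → write a, move →, go to p2
p2 | baba[b]b
The non-blank tape span at halt is bababb.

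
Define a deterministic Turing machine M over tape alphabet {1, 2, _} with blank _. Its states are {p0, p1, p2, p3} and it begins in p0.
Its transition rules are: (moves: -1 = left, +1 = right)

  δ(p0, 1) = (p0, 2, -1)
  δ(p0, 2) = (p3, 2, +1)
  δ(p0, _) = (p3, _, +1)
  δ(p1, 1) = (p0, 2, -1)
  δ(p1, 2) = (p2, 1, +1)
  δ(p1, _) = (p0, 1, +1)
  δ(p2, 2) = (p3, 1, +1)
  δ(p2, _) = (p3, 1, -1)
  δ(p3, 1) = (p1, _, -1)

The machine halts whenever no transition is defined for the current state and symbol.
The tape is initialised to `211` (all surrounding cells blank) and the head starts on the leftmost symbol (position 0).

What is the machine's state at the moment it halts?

state=p0 head=0 tape=_[2]11_   (p0,2)→(p3,2,+1)
state=p3 head=1 tape=_2[1]1_   (p3,1)→(p1,_,-1)
state=p1 head=0 tape=_[2]_1_   (p1,2)→(p2,1,+1)
state=p2 head=1 tape=_1[_]1_   (p2,_)→(p3,1,-1)
state=p3 head=0 tape=_[1]11_   (p3,1)→(p1,_,-1)
state=p1 head=-1 tape=[_]_11_   (p1,_)→(p0,1,+1)
state=p0 head=0 tape=1[_]11_   (p0,_)→(p3,_,+1)
state=p3 head=1 tape=1_[1]1_   (p3,1)→(p1,_,-1)
state=p1 head=0 tape=1[_]_1_   (p1,_)→(p0,1,+1)
state=p0 head=1 tape=11[_]1_   (p0,_)→(p3,_,+1)
state=p3 head=2 tape=11_[1]_   (p3,1)→(p1,_,-1)
state=p1 head=1 tape=11[_]__   (p1,_)→(p0,1,+1)
state=p0 head=2 tape=111[_]_   (p0,_)→(p3,_,+1)
state=p3 head=3 tape=111_[_]
No transition is defined for (p3, _); M halts in state p3.

p3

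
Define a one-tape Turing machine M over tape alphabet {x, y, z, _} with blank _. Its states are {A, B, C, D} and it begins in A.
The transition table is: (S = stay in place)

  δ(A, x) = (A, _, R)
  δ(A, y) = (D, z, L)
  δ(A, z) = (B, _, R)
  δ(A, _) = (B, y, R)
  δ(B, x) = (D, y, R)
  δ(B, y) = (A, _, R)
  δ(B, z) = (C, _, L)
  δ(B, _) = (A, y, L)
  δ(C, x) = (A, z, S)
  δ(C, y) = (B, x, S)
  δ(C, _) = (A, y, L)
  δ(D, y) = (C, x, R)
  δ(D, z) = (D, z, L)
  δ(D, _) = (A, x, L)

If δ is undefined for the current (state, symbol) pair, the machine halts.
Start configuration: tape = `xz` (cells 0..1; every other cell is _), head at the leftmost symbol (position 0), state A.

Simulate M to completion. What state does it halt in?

C

state=A head=0 tape=_[x]z___   (A,x)→(A,_,R)
state=A head=1 tape=__[z]___   (A,z)→(B,_,R)
state=B head=2 tape=___[_]__   (B,_)→(A,y,L)
state=A head=1 tape=__[_]y__   (A,_)→(B,y,R)
state=B head=2 tape=__y[y]__   (B,y)→(A,_,R)
state=A head=3 tape=__y_[_]_   (A,_)→(B,y,R)
state=B head=4 tape=__y_y[_]   (B,_)→(A,y,L)
state=A head=3 tape=__y_[y]y   (A,y)→(D,z,L)
state=D head=2 tape=__y[_]zy   (D,_)→(A,x,L)
state=A head=1 tape=__[y]xzy   (A,y)→(D,z,L)
state=D head=0 tape=_[_]zxzy   (D,_)→(A,x,L)
state=A head=-1 tape=[_]xzxzy   (A,_)→(B,y,R)
state=B head=0 tape=y[x]zxzy   (B,x)→(D,y,R)
state=D head=1 tape=yy[z]xzy   (D,z)→(D,z,L)
state=D head=0 tape=y[y]zxzy   (D,y)→(C,x,R)
state=C head=1 tape=yx[z]xzy
No transition is defined for (C, z); M halts in state C.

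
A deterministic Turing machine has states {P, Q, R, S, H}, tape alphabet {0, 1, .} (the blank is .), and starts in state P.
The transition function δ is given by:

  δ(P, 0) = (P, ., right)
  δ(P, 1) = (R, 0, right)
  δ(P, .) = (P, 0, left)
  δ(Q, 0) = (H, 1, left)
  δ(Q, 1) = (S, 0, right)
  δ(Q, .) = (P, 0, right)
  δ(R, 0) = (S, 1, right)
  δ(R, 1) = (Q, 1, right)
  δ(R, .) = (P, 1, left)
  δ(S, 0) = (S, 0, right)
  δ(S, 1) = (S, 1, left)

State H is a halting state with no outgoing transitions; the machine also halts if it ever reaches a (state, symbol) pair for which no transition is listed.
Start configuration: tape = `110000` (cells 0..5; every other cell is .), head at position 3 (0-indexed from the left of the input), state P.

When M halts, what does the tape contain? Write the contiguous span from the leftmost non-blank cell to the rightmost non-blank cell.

state=P head=3 tape=110[0]00...   (P,0)→(P,.,right)
state=P head=4 tape=110.[0]0...   (P,0)→(P,.,right)
state=P head=5 tape=110..[0]...   (P,0)→(P,.,right)
state=P head=6 tape=110...[.]..   (P,.)→(P,0,left)
state=P head=5 tape=110..[.]0..   (P,.)→(P,0,left)
state=P head=4 tape=110.[.]00..   (P,.)→(P,0,left)
state=P head=3 tape=110[.]000..   (P,.)→(P,0,left)
state=P head=2 tape=11[0]0000..   (P,0)→(P,.,right)
state=P head=3 tape=11.[0]000..   (P,0)→(P,.,right)
state=P head=4 tape=11..[0]00..   (P,0)→(P,.,right)
state=P head=5 tape=11...[0]0..   (P,0)→(P,.,right)
state=P head=6 tape=11....[0]..   (P,0)→(P,.,right)
state=P head=7 tape=11.....[.].   (P,.)→(P,0,left)
state=P head=6 tape=11....[.]0.   (P,.)→(P,0,left)
state=P head=5 tape=11...[.]00.   (P,.)→(P,0,left)
state=P head=4 tape=11..[.]000.   (P,.)→(P,0,left)
state=P head=3 tape=11.[.]0000.   (P,.)→(P,0,left)
state=P head=2 tape=11[.]00000.   (P,.)→(P,0,left)
state=P head=1 tape=1[1]000000.   (P,1)→(R,0,right)
state=R head=2 tape=10[0]00000.   (R,0)→(S,1,right)
state=S head=3 tape=101[0]0000.   (S,0)→(S,0,right)
state=S head=4 tape=1010[0]000.   (S,0)→(S,0,right)
state=S head=5 tape=10100[0]00.   (S,0)→(S,0,right)
state=S head=6 tape=101000[0]0.   (S,0)→(S,0,right)
state=S head=7 tape=1010000[0].   (S,0)→(S,0,right)
state=S head=8 tape=10100000[.]
The non-blank tape span at halt is 10100000.

10100000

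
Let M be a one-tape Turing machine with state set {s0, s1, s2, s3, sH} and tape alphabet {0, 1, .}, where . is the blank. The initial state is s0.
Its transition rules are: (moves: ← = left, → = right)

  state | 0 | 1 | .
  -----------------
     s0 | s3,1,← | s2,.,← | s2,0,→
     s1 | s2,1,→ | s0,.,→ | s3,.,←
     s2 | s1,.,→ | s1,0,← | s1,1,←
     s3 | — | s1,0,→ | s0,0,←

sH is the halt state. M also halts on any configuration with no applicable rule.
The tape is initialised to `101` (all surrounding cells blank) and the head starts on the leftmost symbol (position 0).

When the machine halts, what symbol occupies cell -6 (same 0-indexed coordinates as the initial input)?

s0 | ......[1]01   read 1 → write ., move ←, go to s2
s2 | .....[.].01   read . → write 1, move ←, go to s1
s1 | ....[.]1.01   read . → write ., move ←, go to s3
s3 | ...[.].1.01   read . → write 0, move ←, go to s0
s0 | ..[.]0.1.01   read . → write 0, move →, go to s2
s2 | ..0[0].1.01   read 0 → write ., move →, go to s1
s1 | ..0.[.]1.01   read . → write ., move ←, go to s3
s3 | ..0[.].1.01   read . → write 0, move ←, go to s0
s0 | ..[0]0.1.01   read 0 → write 1, move ←, go to s3
s3 | .[.]10.1.01   read . → write 0, move ←, go to s0
s0 | [.]010.1.01   read . → write 0, move →, go to s2
s2 | 0[0]10.1.01   read 0 → write ., move →, go to s1
s1 | 0.[1]0.1.01   read 1 → write ., move →, go to s0
s0 | 0..[0].1.01   read 0 → write 1, move ←, go to s3
s3 | 0.[.]1.1.01   read . → write 0, move ←, go to s0
s0 | 0[.]01.1.01   read . → write 0, move →, go to s2
s2 | 00[0]1.1.01   read 0 → write ., move →, go to s1
s1 | 00.[1].1.01   read 1 → write ., move →, go to s0
s0 | 00..[.]1.01   read . → write 0, move →, go to s2
s2 | 00..0[1].01   read 1 → write 0, move ←, go to s1
s1 | 00..[0]0.01   read 0 → write 1, move →, go to s2
s2 | 00..1[0].01   read 0 → write ., move →, go to s1
s1 | 00..1.[.]01   read . → write ., move ←, go to s3
s3 | 00..1[.].01   read . → write 0, move ←, go to s0
s0 | 00..[1]0.01   read 1 → write ., move ←, go to s2
s2 | 00.[.].0.01   read . → write 1, move ←, go to s1
s1 | 00[.]1.0.01   read . → write ., move ←, go to s3
s3 | 0[0].1.0.01
Cell -6 holds 0 when M halts.

0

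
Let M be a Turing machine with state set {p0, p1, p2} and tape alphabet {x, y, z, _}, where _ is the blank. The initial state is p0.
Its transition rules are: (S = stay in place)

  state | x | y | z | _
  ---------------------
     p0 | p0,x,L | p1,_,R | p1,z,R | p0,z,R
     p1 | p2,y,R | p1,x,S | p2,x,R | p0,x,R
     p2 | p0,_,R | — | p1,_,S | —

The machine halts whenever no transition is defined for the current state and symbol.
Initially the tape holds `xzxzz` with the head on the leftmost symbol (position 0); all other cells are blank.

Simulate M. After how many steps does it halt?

14

p0 | _[x]zxzz_   read x → write x, move L, go to p0
p0 | [_]xzxzz_   read _ → write z, move R, go to p0
p0 | z[x]zxzz_   read x → write x, move L, go to p0
p0 | [z]xzxzz_   read z → write z, move R, go to p1
p1 | z[x]zxzz_   read x → write y, move R, go to p2
p2 | zy[z]xzz_   read z → write _, move S, go to p1
p1 | zy[_]xzz_   read _ → write x, move R, go to p0
p0 | zyx[x]zz_   read x → write x, move L, go to p0
p0 | zy[x]xzz_   read x → write x, move L, go to p0
p0 | z[y]xxzz_   read y → write _, move R, go to p1
p1 | z_[x]xzz_   read x → write y, move R, go to p2
p2 | z_y[x]zz_   read x → write _, move R, go to p0
p0 | z_y_[z]z_   read z → write z, move R, go to p1
p1 | z_y_z[z]_   read z → write x, move R, go to p2
p2 | z_y_zx[_]
M halts after 14 transitions.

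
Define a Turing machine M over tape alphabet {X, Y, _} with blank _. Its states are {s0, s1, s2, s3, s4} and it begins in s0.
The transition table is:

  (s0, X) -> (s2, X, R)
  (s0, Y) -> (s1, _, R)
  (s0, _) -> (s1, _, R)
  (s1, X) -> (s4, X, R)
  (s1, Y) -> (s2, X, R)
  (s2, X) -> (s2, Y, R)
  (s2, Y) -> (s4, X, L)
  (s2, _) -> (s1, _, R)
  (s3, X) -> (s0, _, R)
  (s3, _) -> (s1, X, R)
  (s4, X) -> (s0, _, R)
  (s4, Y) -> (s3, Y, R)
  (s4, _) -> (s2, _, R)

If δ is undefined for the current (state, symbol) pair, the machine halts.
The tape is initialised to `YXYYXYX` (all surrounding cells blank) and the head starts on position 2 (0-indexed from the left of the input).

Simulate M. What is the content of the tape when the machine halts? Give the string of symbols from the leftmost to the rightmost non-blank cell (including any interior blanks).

YX_XY_X

state=s0 head=2 tape=YX[Y]YXYX__   (s0,Y)→(s1,_,R)
state=s1 head=3 tape=YX_[Y]XYX__   (s1,Y)→(s2,X,R)
state=s2 head=4 tape=YX_X[X]YX__   (s2,X)→(s2,Y,R)
state=s2 head=5 tape=YX_XY[Y]X__   (s2,Y)→(s4,X,L)
state=s4 head=4 tape=YX_X[Y]XX__   (s4,Y)→(s3,Y,R)
state=s3 head=5 tape=YX_XY[X]X__   (s3,X)→(s0,_,R)
state=s0 head=6 tape=YX_XY_[X]__   (s0,X)→(s2,X,R)
state=s2 head=7 tape=YX_XY_X[_]_   (s2,_)→(s1,_,R)
state=s1 head=8 tape=YX_XY_X_[_]
The non-blank tape span at halt is YX_XY_X.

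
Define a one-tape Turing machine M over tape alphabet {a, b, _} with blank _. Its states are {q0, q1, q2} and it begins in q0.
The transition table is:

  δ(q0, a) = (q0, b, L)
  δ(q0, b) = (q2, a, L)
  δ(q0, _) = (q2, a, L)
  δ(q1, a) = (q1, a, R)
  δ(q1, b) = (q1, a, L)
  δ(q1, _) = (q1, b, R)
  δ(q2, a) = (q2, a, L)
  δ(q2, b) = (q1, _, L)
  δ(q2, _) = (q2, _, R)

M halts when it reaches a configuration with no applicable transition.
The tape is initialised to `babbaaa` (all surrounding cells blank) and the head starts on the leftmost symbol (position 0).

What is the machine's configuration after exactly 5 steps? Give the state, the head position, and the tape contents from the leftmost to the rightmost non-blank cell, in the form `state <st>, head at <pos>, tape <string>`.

state q2, head at -1, tape aabbaaa

q0 | _[b]abbaaa   read b → write a, move L, go to q2
q2 | [_]aabbaaa   read _ → write _, move R, go to q2
q2 | _[a]abbaaa   read a → write a, move L, go to q2
q2 | [_]aabbaaa   read _ → write _, move R, go to q2
q2 | _[a]abbaaa   read a → write a, move L, go to q2
q2 | [_]aabbaaa
After 5 steps: state q2, head at -1, tape aabbaaa.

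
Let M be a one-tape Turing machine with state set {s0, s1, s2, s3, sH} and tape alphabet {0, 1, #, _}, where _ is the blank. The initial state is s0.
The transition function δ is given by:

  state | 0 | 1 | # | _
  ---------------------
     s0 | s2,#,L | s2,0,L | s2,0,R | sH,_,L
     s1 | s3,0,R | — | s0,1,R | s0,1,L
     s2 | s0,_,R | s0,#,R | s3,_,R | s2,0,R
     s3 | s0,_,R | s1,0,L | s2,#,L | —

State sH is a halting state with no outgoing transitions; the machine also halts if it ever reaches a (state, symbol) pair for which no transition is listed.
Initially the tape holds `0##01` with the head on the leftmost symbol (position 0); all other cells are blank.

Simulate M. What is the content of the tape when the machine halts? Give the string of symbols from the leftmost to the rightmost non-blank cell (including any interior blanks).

000_0

state=s0 head=0 tape=_[0]##01_   (s0,0)→(s2,#,L)
state=s2 head=-1 tape=[_]###01_   (s2,_)→(s2,0,R)
state=s2 head=0 tape=0[#]##01_   (s2,#)→(s3,_,R)
state=s3 head=1 tape=0_[#]#01_   (s3,#)→(s2,#,L)
state=s2 head=0 tape=0[_]##01_   (s2,_)→(s2,0,R)
state=s2 head=1 tape=00[#]#01_   (s2,#)→(s3,_,R)
state=s3 head=2 tape=00_[#]01_   (s3,#)→(s2,#,L)
state=s2 head=1 tape=00[_]#01_   (s2,_)→(s2,0,R)
state=s2 head=2 tape=000[#]01_   (s2,#)→(s3,_,R)
state=s3 head=3 tape=000_[0]1_   (s3,0)→(s0,_,R)
state=s0 head=4 tape=000__[1]_   (s0,1)→(s2,0,L)
state=s2 head=3 tape=000_[_]0_   (s2,_)→(s2,0,R)
state=s2 head=4 tape=000_0[0]_   (s2,0)→(s0,_,R)
state=s0 head=5 tape=000_0_[_]   (s0,_)→(sH,_,L)
state=sH head=4 tape=000_0[_]_
The non-blank tape span at halt is 000_0.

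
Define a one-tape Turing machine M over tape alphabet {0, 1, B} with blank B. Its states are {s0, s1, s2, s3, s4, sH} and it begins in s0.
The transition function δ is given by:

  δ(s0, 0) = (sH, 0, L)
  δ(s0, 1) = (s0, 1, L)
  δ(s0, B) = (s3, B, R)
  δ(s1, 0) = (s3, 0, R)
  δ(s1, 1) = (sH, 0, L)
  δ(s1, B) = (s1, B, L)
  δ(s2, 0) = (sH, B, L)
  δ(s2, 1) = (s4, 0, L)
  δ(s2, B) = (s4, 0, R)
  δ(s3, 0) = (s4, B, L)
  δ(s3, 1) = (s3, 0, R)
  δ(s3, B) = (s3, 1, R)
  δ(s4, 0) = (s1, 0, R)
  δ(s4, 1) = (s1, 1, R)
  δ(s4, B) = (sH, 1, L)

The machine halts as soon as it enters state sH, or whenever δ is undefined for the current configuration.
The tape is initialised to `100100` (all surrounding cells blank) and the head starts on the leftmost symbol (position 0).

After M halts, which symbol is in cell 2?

B

s0 | B[1]00100   read 1 → write 1, move L, go to s0
s0 | [B]100100   read B → write B, move R, go to s3
s3 | B[1]00100   read 1 → write 0, move R, go to s3
s3 | B0[0]0100   read 0 → write B, move L, go to s4
s4 | B[0]B0100   read 0 → write 0, move R, go to s1
s1 | B0[B]0100   read B → write B, move L, go to s1
s1 | B[0]B0100   read 0 → write 0, move R, go to s3
s3 | B0[B]0100   read B → write 1, move R, go to s3
s3 | B01[0]100   read 0 → write B, move L, go to s4
s4 | B0[1]B100   read 1 → write 1, move R, go to s1
s1 | B01[B]100   read B → write B, move L, go to s1
s1 | B0[1]B100   read 1 → write 0, move L, go to sH
sH | B[0]0B100
Cell 2 holds B when M halts.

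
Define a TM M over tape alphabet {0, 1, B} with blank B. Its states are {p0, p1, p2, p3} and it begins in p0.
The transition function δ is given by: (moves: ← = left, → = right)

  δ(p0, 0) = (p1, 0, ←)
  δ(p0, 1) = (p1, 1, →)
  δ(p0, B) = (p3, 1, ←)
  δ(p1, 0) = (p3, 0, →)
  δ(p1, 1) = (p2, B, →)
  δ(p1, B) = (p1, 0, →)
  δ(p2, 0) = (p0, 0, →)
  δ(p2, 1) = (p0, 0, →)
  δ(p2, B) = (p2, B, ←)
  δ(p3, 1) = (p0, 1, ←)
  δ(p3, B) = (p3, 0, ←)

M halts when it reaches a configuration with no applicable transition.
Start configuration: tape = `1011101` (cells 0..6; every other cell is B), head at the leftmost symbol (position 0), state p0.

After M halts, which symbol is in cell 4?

0

p0 | [1]011101   read 1 → write 1, move →, go to p1
p1 | 1[0]11101   read 0 → write 0, move →, go to p3
p3 | 10[1]1101   read 1 → write 1, move ←, go to p0
p0 | 1[0]11101   read 0 → write 0, move ←, go to p1
p1 | [1]011101   read 1 → write B, move →, go to p2
p2 | B[0]11101   read 0 → write 0, move →, go to p0
p0 | B0[1]1101   read 1 → write 1, move →, go to p1
p1 | B01[1]101   read 1 → write B, move →, go to p2
p2 | B01B[1]01   read 1 → write 0, move →, go to p0
p0 | B01B0[0]1   read 0 → write 0, move ←, go to p1
p1 | B01B[0]01   read 0 → write 0, move →, go to p3
p3 | B01B0[0]1
Cell 4 holds 0 when M halts.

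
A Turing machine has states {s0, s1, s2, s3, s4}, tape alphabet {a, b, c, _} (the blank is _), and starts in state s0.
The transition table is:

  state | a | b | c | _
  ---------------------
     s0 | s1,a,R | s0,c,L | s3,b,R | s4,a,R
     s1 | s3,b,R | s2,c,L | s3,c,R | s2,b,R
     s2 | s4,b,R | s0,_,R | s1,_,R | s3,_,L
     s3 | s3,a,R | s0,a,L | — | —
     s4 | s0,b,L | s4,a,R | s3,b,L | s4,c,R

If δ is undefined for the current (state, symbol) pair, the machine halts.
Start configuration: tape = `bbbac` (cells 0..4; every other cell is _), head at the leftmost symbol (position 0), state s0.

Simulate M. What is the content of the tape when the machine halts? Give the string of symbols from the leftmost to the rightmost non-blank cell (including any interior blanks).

s0 | _[b]bbac   read b → write c, move L, go to s0
s0 | [_]cbbac   read _ → write a, move R, go to s4
s4 | a[c]bbac   read c → write b, move L, go to s3
s3 | [a]bbbac   read a → write a, move R, go to s3
s3 | a[b]bbac   read b → write a, move L, go to s0
s0 | [a]abbac   read a → write a, move R, go to s1
s1 | a[a]bbac   read a → write b, move R, go to s3
s3 | ab[b]bac   read b → write a, move L, go to s0
s0 | a[b]abac   read b → write c, move L, go to s0
s0 | [a]cabac   read a → write a, move R, go to s1
s1 | a[c]abac   read c → write c, move R, go to s3
s3 | ac[a]bac   read a → write a, move R, go to s3
s3 | aca[b]ac   read b → write a, move L, go to s0
s0 | ac[a]aac   read a → write a, move R, go to s1
s1 | aca[a]ac   read a → write b, move R, go to s3
s3 | acab[a]c   read a → write a, move R, go to s3
s3 | acaba[c]
The non-blank tape span at halt is acabac.

acabac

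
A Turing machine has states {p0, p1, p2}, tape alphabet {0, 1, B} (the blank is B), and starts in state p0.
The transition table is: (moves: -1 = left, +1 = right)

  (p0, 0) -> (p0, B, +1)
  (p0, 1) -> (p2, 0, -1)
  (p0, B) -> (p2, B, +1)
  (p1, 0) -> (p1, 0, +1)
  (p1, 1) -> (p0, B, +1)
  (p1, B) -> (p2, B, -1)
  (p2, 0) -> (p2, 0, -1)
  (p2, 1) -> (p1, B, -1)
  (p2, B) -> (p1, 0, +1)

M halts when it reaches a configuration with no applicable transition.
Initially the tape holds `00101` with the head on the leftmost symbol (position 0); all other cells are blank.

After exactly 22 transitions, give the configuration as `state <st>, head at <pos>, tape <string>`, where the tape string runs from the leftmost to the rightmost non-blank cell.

state=p0 head=0 tape=[0]0101BBB   (p0,0)→(p0,B,+1)
state=p0 head=1 tape=B[0]101BBB   (p0,0)→(p0,B,+1)
state=p0 head=2 tape=BB[1]01BBB   (p0,1)→(p2,0,-1)
state=p2 head=1 tape=B[B]001BBB   (p2,B)→(p1,0,+1)
state=p1 head=2 tape=B0[0]01BBB   (p1,0)→(p1,0,+1)
state=p1 head=3 tape=B00[0]1BBB   (p1,0)→(p1,0,+1)
state=p1 head=4 tape=B000[1]BBB   (p1,1)→(p0,B,+1)
state=p0 head=5 tape=B000B[B]BB   (p0,B)→(p2,B,+1)
state=p2 head=6 tape=B000BB[B]B   (p2,B)→(p1,0,+1)
state=p1 head=7 tape=B000BB0[B]   (p1,B)→(p2,B,-1)
state=p2 head=6 tape=B000BB[0]B   (p2,0)→(p2,0,-1)
state=p2 head=5 tape=B000B[B]0B   (p2,B)→(p1,0,+1)
state=p1 head=6 tape=B000B0[0]B   (p1,0)→(p1,0,+1)
state=p1 head=7 tape=B000B00[B]   (p1,B)→(p2,B,-1)
state=p2 head=6 tape=B000B0[0]B   (p2,0)→(p2,0,-1)
state=p2 head=5 tape=B000B[0]0B   (p2,0)→(p2,0,-1)
state=p2 head=4 tape=B000[B]00B   (p2,B)→(p1,0,+1)
state=p1 head=5 tape=B0000[0]0B   (p1,0)→(p1,0,+1)
state=p1 head=6 tape=B00000[0]B   (p1,0)→(p1,0,+1)
state=p1 head=7 tape=B000000[B]   (p1,B)→(p2,B,-1)
state=p2 head=6 tape=B00000[0]B   (p2,0)→(p2,0,-1)
state=p2 head=5 tape=B0000[0]0B   (p2,0)→(p2,0,-1)
state=p2 head=4 tape=B000[0]00B
After 22 steps: state p2, head at 4, tape 000000.

state p2, head at 4, tape 000000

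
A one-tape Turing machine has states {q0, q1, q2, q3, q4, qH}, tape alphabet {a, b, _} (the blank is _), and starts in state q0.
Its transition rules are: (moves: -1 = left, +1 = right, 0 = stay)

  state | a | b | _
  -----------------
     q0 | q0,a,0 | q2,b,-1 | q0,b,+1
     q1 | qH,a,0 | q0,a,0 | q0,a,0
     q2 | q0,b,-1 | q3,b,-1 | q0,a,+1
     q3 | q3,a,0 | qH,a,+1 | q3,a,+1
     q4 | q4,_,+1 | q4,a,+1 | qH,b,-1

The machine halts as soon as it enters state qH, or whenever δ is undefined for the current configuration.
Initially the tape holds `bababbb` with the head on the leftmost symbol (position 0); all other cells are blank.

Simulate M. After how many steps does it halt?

9

q0 | ___[b]ababbb   read b → write b, move -1, go to q2
q2 | __[_]bababbb   read _ → write a, move +1, go to q0
q0 | __a[b]ababbb   read b → write b, move -1, go to q2
q2 | __[a]bababbb   read a → write b, move -1, go to q0
q0 | _[_]bbababbb   read _ → write b, move +1, go to q0
q0 | _b[b]bababbb   read b → write b, move -1, go to q2
q2 | _[b]bbababbb   read b → write b, move -1, go to q3
q3 | [_]bbbababbb   read _ → write a, move +1, go to q3
q3 | a[b]bbababbb   read b → write a, move +1, go to qH
qH | aa[b]bababbb
M halts after 9 transitions.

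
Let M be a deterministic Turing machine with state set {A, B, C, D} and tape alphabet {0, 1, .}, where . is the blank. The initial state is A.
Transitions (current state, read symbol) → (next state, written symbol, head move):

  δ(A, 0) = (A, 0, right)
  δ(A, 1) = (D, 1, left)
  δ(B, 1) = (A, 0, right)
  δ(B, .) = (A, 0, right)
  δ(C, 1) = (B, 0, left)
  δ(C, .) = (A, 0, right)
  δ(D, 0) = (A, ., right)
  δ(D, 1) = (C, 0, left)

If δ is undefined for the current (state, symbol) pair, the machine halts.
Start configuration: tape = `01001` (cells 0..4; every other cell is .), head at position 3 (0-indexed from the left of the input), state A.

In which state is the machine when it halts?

state=A head=3 tape=010[0]1   (A,0)→(A,0,right)
state=A head=4 tape=0100[1]   (A,1)→(D,1,left)
state=D head=3 tape=010[0]1   (D,0)→(A,.,right)
state=A head=4 tape=010.[1]   (A,1)→(D,1,left)
state=D head=3 tape=010[.]1
No transition is defined for (D, .); M halts in state D.

D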